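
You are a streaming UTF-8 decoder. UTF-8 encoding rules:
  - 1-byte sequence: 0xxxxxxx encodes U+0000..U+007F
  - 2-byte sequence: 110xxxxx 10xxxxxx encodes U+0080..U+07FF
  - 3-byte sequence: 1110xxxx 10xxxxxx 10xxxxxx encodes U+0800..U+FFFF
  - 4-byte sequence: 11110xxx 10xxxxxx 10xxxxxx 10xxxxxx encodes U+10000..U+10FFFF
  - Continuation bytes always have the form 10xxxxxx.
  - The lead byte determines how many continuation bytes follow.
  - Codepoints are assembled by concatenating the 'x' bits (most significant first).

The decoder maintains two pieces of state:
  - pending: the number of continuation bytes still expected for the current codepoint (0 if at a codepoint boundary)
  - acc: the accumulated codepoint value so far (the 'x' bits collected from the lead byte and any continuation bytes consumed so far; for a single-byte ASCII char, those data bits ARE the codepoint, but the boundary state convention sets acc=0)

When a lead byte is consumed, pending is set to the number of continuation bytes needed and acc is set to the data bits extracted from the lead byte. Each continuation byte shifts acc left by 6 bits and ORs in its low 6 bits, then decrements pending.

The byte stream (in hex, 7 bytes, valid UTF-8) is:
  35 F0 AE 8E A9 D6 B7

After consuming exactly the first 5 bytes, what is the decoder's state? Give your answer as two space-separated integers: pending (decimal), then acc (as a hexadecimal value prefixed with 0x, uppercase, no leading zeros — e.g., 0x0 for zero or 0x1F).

Answer: 0 0x2E3A9

Derivation:
Byte[0]=35: 1-byte. pending=0, acc=0x0
Byte[1]=F0: 4-byte lead. pending=3, acc=0x0
Byte[2]=AE: continuation. acc=(acc<<6)|0x2E=0x2E, pending=2
Byte[3]=8E: continuation. acc=(acc<<6)|0x0E=0xB8E, pending=1
Byte[4]=A9: continuation. acc=(acc<<6)|0x29=0x2E3A9, pending=0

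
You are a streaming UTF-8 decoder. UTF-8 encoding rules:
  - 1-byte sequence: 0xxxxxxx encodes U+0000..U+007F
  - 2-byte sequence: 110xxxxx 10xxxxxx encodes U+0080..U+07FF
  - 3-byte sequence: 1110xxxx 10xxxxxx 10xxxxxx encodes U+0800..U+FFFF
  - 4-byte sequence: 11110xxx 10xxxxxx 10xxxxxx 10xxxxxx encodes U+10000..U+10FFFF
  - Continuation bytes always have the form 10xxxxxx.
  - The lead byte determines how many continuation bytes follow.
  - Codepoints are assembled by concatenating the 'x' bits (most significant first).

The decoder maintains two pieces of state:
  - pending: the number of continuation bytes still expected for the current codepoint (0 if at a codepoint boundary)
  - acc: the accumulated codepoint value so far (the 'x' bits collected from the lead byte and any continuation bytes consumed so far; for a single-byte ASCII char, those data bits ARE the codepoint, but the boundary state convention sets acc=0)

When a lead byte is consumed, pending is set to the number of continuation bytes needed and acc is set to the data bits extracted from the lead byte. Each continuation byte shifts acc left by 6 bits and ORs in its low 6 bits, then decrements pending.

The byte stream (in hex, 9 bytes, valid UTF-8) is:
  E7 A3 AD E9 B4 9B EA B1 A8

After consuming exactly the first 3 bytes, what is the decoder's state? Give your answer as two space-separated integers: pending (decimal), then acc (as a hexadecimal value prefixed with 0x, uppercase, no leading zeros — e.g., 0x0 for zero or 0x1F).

Answer: 0 0x78ED

Derivation:
Byte[0]=E7: 3-byte lead. pending=2, acc=0x7
Byte[1]=A3: continuation. acc=(acc<<6)|0x23=0x1E3, pending=1
Byte[2]=AD: continuation. acc=(acc<<6)|0x2D=0x78ED, pending=0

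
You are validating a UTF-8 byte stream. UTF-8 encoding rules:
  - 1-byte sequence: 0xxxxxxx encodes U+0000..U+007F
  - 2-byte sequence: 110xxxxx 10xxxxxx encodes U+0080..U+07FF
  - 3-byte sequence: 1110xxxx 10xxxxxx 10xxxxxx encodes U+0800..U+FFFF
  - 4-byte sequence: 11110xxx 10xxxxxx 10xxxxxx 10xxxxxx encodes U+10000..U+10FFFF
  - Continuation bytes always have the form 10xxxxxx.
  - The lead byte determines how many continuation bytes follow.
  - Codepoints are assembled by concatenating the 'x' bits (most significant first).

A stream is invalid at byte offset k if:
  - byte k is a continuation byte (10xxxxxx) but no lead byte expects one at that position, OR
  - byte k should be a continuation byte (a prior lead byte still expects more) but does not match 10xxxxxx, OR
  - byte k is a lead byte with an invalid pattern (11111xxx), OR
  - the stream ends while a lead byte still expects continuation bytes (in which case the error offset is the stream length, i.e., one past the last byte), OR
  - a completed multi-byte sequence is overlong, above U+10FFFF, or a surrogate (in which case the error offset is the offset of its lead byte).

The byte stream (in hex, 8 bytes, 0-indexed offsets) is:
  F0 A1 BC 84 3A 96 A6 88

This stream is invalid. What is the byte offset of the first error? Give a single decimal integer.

Answer: 5

Derivation:
Byte[0]=F0: 4-byte lead, need 3 cont bytes. acc=0x0
Byte[1]=A1: continuation. acc=(acc<<6)|0x21=0x21
Byte[2]=BC: continuation. acc=(acc<<6)|0x3C=0x87C
Byte[3]=84: continuation. acc=(acc<<6)|0x04=0x21F04
Completed: cp=U+21F04 (starts at byte 0)
Byte[4]=3A: 1-byte ASCII. cp=U+003A
Byte[5]=96: INVALID lead byte (not 0xxx/110x/1110/11110)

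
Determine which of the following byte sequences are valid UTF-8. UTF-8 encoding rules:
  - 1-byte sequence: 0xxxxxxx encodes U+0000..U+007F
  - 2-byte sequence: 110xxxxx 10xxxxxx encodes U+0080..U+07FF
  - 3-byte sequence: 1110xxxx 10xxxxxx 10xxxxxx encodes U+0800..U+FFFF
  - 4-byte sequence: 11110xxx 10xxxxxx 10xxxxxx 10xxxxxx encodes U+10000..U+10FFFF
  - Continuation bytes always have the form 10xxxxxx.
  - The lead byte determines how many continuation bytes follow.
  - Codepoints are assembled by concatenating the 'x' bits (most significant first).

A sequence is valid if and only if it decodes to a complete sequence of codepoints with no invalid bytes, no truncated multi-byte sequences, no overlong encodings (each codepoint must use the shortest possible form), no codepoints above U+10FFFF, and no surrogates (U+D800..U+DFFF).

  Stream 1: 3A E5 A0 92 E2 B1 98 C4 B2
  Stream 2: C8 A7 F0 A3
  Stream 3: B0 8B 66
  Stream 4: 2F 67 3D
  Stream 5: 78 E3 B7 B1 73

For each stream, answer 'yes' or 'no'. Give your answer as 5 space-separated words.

Stream 1: decodes cleanly. VALID
Stream 2: error at byte offset 4. INVALID
Stream 3: error at byte offset 0. INVALID
Stream 4: decodes cleanly. VALID
Stream 5: decodes cleanly. VALID

Answer: yes no no yes yes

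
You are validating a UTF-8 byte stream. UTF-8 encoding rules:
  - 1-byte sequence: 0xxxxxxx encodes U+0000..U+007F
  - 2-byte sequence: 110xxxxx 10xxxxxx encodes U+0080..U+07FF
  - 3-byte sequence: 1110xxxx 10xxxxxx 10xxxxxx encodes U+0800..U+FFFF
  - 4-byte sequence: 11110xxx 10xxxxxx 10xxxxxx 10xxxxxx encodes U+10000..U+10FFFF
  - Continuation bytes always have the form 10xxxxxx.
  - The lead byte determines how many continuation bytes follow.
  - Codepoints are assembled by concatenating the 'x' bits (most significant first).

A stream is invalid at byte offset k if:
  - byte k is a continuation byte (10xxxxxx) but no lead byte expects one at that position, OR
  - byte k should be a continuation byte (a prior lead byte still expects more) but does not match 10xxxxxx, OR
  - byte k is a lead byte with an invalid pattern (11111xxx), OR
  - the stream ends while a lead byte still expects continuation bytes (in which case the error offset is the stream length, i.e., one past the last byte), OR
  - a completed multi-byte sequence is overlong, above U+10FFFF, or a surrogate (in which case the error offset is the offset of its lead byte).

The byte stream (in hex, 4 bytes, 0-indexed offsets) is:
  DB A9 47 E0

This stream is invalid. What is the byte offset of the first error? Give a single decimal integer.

Byte[0]=DB: 2-byte lead, need 1 cont bytes. acc=0x1B
Byte[1]=A9: continuation. acc=(acc<<6)|0x29=0x6E9
Completed: cp=U+06E9 (starts at byte 0)
Byte[2]=47: 1-byte ASCII. cp=U+0047
Byte[3]=E0: 3-byte lead, need 2 cont bytes. acc=0x0
Byte[4]: stream ended, expected continuation. INVALID

Answer: 4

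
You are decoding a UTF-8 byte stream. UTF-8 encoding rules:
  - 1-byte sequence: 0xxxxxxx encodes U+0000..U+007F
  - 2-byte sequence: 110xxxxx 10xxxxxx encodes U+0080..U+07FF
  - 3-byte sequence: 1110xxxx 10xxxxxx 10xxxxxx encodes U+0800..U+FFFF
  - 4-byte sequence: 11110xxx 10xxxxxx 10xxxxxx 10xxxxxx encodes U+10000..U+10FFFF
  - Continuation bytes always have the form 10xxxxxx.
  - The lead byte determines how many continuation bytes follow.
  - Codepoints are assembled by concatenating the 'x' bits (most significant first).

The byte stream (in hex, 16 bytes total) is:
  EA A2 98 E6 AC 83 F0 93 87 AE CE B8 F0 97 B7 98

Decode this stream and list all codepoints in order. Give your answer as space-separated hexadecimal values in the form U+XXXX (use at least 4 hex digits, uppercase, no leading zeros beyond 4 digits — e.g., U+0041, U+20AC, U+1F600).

Answer: U+A898 U+6B03 U+131EE U+03B8 U+17DD8

Derivation:
Byte[0]=EA: 3-byte lead, need 2 cont bytes. acc=0xA
Byte[1]=A2: continuation. acc=(acc<<6)|0x22=0x2A2
Byte[2]=98: continuation. acc=(acc<<6)|0x18=0xA898
Completed: cp=U+A898 (starts at byte 0)
Byte[3]=E6: 3-byte lead, need 2 cont bytes. acc=0x6
Byte[4]=AC: continuation. acc=(acc<<6)|0x2C=0x1AC
Byte[5]=83: continuation. acc=(acc<<6)|0x03=0x6B03
Completed: cp=U+6B03 (starts at byte 3)
Byte[6]=F0: 4-byte lead, need 3 cont bytes. acc=0x0
Byte[7]=93: continuation. acc=(acc<<6)|0x13=0x13
Byte[8]=87: continuation. acc=(acc<<6)|0x07=0x4C7
Byte[9]=AE: continuation. acc=(acc<<6)|0x2E=0x131EE
Completed: cp=U+131EE (starts at byte 6)
Byte[10]=CE: 2-byte lead, need 1 cont bytes. acc=0xE
Byte[11]=B8: continuation. acc=(acc<<6)|0x38=0x3B8
Completed: cp=U+03B8 (starts at byte 10)
Byte[12]=F0: 4-byte lead, need 3 cont bytes. acc=0x0
Byte[13]=97: continuation. acc=(acc<<6)|0x17=0x17
Byte[14]=B7: continuation. acc=(acc<<6)|0x37=0x5F7
Byte[15]=98: continuation. acc=(acc<<6)|0x18=0x17DD8
Completed: cp=U+17DD8 (starts at byte 12)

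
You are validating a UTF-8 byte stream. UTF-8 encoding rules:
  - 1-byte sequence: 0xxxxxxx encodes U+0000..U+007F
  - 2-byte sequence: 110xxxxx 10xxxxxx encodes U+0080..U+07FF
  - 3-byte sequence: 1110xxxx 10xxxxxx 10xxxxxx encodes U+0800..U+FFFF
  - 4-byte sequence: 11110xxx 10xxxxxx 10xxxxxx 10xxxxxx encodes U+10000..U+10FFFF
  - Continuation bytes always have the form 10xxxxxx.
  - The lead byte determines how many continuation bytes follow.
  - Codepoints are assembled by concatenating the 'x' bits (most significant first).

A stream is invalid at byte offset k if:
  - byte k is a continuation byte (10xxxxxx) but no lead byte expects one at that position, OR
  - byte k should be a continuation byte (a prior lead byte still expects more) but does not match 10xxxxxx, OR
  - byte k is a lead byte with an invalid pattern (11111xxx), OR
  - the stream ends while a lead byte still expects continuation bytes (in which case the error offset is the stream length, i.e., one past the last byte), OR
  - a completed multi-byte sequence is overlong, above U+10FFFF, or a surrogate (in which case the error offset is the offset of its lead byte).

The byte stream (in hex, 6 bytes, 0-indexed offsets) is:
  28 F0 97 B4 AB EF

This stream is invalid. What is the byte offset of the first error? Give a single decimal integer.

Answer: 6

Derivation:
Byte[0]=28: 1-byte ASCII. cp=U+0028
Byte[1]=F0: 4-byte lead, need 3 cont bytes. acc=0x0
Byte[2]=97: continuation. acc=(acc<<6)|0x17=0x17
Byte[3]=B4: continuation. acc=(acc<<6)|0x34=0x5F4
Byte[4]=AB: continuation. acc=(acc<<6)|0x2B=0x17D2B
Completed: cp=U+17D2B (starts at byte 1)
Byte[5]=EF: 3-byte lead, need 2 cont bytes. acc=0xF
Byte[6]: stream ended, expected continuation. INVALID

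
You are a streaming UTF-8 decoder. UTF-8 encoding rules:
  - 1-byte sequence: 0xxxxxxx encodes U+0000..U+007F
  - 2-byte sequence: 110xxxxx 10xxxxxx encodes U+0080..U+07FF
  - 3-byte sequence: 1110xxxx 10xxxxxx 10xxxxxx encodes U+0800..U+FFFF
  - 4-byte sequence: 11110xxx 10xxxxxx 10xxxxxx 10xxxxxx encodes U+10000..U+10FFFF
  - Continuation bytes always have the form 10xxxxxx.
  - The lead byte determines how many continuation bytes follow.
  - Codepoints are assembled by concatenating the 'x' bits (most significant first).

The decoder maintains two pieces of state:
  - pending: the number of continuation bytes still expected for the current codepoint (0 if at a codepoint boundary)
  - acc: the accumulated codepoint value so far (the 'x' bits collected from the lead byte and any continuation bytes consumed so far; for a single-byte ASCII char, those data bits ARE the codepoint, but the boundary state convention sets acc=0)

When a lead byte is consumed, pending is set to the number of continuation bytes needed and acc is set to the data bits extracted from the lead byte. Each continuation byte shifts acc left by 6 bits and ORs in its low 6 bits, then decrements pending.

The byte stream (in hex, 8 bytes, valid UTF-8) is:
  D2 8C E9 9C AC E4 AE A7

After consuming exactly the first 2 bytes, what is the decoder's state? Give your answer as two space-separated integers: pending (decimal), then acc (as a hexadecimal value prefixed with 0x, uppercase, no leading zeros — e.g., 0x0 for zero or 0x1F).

Answer: 0 0x48C

Derivation:
Byte[0]=D2: 2-byte lead. pending=1, acc=0x12
Byte[1]=8C: continuation. acc=(acc<<6)|0x0C=0x48C, pending=0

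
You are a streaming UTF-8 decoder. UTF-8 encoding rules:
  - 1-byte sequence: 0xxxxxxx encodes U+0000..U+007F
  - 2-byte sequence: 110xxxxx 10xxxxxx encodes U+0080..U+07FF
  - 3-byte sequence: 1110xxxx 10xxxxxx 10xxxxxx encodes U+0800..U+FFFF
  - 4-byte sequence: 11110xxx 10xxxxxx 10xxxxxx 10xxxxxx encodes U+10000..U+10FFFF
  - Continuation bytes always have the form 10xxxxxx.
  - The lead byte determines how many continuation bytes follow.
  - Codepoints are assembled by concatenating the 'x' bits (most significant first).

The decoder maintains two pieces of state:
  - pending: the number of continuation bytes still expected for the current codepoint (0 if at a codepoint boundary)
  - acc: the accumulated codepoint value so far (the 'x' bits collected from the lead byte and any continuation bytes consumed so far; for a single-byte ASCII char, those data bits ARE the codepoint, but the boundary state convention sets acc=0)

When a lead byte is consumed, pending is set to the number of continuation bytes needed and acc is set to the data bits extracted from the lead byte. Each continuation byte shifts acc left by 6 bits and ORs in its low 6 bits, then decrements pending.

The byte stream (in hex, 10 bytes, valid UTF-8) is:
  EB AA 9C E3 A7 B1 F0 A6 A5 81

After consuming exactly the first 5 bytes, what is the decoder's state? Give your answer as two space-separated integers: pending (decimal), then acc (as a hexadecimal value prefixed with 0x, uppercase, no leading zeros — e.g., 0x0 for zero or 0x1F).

Answer: 1 0xE7

Derivation:
Byte[0]=EB: 3-byte lead. pending=2, acc=0xB
Byte[1]=AA: continuation. acc=(acc<<6)|0x2A=0x2EA, pending=1
Byte[2]=9C: continuation. acc=(acc<<6)|0x1C=0xBA9C, pending=0
Byte[3]=E3: 3-byte lead. pending=2, acc=0x3
Byte[4]=A7: continuation. acc=(acc<<6)|0x27=0xE7, pending=1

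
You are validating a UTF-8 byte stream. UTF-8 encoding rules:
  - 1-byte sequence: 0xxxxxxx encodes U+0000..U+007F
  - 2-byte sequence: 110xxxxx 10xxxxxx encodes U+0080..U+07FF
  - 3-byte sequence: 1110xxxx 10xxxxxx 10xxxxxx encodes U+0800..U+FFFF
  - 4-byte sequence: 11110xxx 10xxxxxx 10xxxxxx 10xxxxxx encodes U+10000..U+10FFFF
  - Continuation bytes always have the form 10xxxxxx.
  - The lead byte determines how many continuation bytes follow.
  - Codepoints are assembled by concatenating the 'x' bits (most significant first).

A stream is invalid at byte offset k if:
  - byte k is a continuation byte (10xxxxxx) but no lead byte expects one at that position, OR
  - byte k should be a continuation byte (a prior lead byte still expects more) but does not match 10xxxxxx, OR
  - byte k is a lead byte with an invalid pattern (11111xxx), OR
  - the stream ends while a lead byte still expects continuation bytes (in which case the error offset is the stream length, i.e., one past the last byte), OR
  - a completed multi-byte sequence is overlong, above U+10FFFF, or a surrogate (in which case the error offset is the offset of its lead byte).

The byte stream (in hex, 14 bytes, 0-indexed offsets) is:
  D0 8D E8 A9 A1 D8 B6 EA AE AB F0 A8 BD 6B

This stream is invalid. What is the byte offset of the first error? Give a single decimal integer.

Byte[0]=D0: 2-byte lead, need 1 cont bytes. acc=0x10
Byte[1]=8D: continuation. acc=(acc<<6)|0x0D=0x40D
Completed: cp=U+040D (starts at byte 0)
Byte[2]=E8: 3-byte lead, need 2 cont bytes. acc=0x8
Byte[3]=A9: continuation. acc=(acc<<6)|0x29=0x229
Byte[4]=A1: continuation. acc=(acc<<6)|0x21=0x8A61
Completed: cp=U+8A61 (starts at byte 2)
Byte[5]=D8: 2-byte lead, need 1 cont bytes. acc=0x18
Byte[6]=B6: continuation. acc=(acc<<6)|0x36=0x636
Completed: cp=U+0636 (starts at byte 5)
Byte[7]=EA: 3-byte lead, need 2 cont bytes. acc=0xA
Byte[8]=AE: continuation. acc=(acc<<6)|0x2E=0x2AE
Byte[9]=AB: continuation. acc=(acc<<6)|0x2B=0xABAB
Completed: cp=U+ABAB (starts at byte 7)
Byte[10]=F0: 4-byte lead, need 3 cont bytes. acc=0x0
Byte[11]=A8: continuation. acc=(acc<<6)|0x28=0x28
Byte[12]=BD: continuation. acc=(acc<<6)|0x3D=0xA3D
Byte[13]=6B: expected 10xxxxxx continuation. INVALID

Answer: 13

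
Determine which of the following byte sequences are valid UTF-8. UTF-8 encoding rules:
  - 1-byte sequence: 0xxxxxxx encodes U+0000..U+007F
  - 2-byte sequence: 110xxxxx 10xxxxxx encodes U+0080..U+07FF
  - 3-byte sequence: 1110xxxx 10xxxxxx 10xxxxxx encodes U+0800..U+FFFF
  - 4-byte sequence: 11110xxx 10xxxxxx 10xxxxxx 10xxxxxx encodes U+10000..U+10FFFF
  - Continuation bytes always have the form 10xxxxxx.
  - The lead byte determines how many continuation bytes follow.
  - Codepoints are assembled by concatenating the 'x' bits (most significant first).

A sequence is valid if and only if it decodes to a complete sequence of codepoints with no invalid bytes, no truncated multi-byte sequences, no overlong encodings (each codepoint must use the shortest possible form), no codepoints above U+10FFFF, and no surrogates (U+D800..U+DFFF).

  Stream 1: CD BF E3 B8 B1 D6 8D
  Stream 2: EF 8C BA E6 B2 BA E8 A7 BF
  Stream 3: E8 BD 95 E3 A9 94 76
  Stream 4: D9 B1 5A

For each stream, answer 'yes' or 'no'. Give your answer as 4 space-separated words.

Stream 1: decodes cleanly. VALID
Stream 2: decodes cleanly. VALID
Stream 3: decodes cleanly. VALID
Stream 4: decodes cleanly. VALID

Answer: yes yes yes yes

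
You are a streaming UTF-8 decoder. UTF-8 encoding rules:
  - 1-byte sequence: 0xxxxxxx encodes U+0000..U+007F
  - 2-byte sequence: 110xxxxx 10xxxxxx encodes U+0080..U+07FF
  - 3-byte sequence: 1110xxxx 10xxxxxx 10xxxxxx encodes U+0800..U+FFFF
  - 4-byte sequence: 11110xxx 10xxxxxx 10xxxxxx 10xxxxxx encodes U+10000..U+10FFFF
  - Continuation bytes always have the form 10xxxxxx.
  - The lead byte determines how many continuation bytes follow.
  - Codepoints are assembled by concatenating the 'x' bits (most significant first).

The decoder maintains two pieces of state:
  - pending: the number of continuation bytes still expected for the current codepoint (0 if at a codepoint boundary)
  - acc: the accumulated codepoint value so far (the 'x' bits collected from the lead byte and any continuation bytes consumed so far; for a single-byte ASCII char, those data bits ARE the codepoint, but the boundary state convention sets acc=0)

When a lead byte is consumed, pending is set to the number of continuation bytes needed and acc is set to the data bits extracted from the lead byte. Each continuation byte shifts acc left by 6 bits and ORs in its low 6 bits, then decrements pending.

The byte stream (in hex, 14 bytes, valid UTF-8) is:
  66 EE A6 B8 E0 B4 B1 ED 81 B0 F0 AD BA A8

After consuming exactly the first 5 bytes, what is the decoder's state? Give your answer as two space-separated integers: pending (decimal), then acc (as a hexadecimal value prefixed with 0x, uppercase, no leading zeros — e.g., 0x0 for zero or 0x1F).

Answer: 2 0x0

Derivation:
Byte[0]=66: 1-byte. pending=0, acc=0x0
Byte[1]=EE: 3-byte lead. pending=2, acc=0xE
Byte[2]=A6: continuation. acc=(acc<<6)|0x26=0x3A6, pending=1
Byte[3]=B8: continuation. acc=(acc<<6)|0x38=0xE9B8, pending=0
Byte[4]=E0: 3-byte lead. pending=2, acc=0x0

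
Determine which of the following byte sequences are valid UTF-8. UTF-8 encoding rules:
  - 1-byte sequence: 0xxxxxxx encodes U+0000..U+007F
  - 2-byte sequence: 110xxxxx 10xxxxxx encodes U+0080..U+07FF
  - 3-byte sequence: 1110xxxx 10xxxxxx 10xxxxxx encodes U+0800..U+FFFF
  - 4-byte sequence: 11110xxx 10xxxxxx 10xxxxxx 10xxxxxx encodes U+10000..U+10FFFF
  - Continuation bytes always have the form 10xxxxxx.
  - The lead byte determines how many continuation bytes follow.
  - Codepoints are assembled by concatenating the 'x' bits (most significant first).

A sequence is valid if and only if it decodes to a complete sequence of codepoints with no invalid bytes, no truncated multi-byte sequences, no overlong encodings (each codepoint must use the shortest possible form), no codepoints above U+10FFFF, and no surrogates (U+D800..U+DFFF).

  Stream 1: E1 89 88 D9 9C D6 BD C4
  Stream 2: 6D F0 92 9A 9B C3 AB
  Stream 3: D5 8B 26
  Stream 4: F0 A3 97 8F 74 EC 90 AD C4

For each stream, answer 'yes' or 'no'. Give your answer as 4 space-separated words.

Stream 1: error at byte offset 8. INVALID
Stream 2: decodes cleanly. VALID
Stream 3: decodes cleanly. VALID
Stream 4: error at byte offset 9. INVALID

Answer: no yes yes no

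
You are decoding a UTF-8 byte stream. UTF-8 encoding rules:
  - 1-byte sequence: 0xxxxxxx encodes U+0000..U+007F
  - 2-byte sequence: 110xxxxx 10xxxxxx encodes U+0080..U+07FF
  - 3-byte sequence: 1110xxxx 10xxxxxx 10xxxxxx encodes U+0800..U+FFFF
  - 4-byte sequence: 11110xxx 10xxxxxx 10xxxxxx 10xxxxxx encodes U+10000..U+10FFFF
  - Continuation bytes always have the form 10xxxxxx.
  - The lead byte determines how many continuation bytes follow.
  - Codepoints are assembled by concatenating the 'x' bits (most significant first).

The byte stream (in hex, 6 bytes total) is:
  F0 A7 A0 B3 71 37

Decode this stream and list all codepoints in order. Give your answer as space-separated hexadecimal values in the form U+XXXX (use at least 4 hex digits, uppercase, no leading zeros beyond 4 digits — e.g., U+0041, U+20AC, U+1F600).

Answer: U+27833 U+0071 U+0037

Derivation:
Byte[0]=F0: 4-byte lead, need 3 cont bytes. acc=0x0
Byte[1]=A7: continuation. acc=(acc<<6)|0x27=0x27
Byte[2]=A0: continuation. acc=(acc<<6)|0x20=0x9E0
Byte[3]=B3: continuation. acc=(acc<<6)|0x33=0x27833
Completed: cp=U+27833 (starts at byte 0)
Byte[4]=71: 1-byte ASCII. cp=U+0071
Byte[5]=37: 1-byte ASCII. cp=U+0037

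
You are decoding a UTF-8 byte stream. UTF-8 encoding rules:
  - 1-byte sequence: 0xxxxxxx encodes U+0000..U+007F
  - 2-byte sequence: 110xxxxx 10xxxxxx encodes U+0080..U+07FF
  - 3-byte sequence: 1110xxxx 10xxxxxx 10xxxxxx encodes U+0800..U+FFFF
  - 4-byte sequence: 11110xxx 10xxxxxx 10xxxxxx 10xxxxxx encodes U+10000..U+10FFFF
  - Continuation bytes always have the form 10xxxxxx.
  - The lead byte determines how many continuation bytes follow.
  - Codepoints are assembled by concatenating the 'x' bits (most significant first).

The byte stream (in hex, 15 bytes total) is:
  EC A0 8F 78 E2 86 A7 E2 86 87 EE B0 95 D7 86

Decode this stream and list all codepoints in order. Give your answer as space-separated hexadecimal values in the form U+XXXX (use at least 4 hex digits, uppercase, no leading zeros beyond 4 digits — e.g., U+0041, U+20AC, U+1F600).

Answer: U+C80F U+0078 U+21A7 U+2187 U+EC15 U+05C6

Derivation:
Byte[0]=EC: 3-byte lead, need 2 cont bytes. acc=0xC
Byte[1]=A0: continuation. acc=(acc<<6)|0x20=0x320
Byte[2]=8F: continuation. acc=(acc<<6)|0x0F=0xC80F
Completed: cp=U+C80F (starts at byte 0)
Byte[3]=78: 1-byte ASCII. cp=U+0078
Byte[4]=E2: 3-byte lead, need 2 cont bytes. acc=0x2
Byte[5]=86: continuation. acc=(acc<<6)|0x06=0x86
Byte[6]=A7: continuation. acc=(acc<<6)|0x27=0x21A7
Completed: cp=U+21A7 (starts at byte 4)
Byte[7]=E2: 3-byte lead, need 2 cont bytes. acc=0x2
Byte[8]=86: continuation. acc=(acc<<6)|0x06=0x86
Byte[9]=87: continuation. acc=(acc<<6)|0x07=0x2187
Completed: cp=U+2187 (starts at byte 7)
Byte[10]=EE: 3-byte lead, need 2 cont bytes. acc=0xE
Byte[11]=B0: continuation. acc=(acc<<6)|0x30=0x3B0
Byte[12]=95: continuation. acc=(acc<<6)|0x15=0xEC15
Completed: cp=U+EC15 (starts at byte 10)
Byte[13]=D7: 2-byte lead, need 1 cont bytes. acc=0x17
Byte[14]=86: continuation. acc=(acc<<6)|0x06=0x5C6
Completed: cp=U+05C6 (starts at byte 13)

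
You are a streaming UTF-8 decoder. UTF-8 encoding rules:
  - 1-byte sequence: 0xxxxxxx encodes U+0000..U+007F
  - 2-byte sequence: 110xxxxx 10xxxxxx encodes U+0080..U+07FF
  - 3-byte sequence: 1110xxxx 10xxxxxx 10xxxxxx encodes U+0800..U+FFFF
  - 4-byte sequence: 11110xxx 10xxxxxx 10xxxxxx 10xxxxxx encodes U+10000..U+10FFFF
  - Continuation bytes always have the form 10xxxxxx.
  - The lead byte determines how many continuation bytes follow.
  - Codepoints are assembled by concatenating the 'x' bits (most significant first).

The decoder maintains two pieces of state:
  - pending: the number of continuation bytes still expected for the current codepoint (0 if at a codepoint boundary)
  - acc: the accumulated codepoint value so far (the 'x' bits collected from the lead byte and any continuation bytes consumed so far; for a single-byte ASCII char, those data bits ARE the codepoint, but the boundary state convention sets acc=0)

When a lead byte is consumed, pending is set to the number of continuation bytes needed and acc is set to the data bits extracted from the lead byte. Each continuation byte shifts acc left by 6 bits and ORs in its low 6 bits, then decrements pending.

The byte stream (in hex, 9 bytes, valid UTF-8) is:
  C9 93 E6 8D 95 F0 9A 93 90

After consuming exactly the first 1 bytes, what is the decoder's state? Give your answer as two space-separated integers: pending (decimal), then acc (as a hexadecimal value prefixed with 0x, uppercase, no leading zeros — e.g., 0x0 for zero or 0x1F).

Answer: 1 0x9

Derivation:
Byte[0]=C9: 2-byte lead. pending=1, acc=0x9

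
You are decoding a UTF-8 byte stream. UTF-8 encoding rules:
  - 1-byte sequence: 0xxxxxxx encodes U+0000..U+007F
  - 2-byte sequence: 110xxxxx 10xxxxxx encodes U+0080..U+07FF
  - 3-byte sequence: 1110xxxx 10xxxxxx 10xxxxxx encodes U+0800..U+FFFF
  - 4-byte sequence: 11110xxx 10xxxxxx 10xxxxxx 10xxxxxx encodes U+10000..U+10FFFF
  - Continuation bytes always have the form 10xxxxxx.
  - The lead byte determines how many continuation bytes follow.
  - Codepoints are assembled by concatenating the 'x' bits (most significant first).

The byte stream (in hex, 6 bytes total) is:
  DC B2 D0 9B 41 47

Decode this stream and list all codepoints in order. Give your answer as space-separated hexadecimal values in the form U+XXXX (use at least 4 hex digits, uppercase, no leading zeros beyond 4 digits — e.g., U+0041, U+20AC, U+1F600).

Answer: U+0732 U+041B U+0041 U+0047

Derivation:
Byte[0]=DC: 2-byte lead, need 1 cont bytes. acc=0x1C
Byte[1]=B2: continuation. acc=(acc<<6)|0x32=0x732
Completed: cp=U+0732 (starts at byte 0)
Byte[2]=D0: 2-byte lead, need 1 cont bytes. acc=0x10
Byte[3]=9B: continuation. acc=(acc<<6)|0x1B=0x41B
Completed: cp=U+041B (starts at byte 2)
Byte[4]=41: 1-byte ASCII. cp=U+0041
Byte[5]=47: 1-byte ASCII. cp=U+0047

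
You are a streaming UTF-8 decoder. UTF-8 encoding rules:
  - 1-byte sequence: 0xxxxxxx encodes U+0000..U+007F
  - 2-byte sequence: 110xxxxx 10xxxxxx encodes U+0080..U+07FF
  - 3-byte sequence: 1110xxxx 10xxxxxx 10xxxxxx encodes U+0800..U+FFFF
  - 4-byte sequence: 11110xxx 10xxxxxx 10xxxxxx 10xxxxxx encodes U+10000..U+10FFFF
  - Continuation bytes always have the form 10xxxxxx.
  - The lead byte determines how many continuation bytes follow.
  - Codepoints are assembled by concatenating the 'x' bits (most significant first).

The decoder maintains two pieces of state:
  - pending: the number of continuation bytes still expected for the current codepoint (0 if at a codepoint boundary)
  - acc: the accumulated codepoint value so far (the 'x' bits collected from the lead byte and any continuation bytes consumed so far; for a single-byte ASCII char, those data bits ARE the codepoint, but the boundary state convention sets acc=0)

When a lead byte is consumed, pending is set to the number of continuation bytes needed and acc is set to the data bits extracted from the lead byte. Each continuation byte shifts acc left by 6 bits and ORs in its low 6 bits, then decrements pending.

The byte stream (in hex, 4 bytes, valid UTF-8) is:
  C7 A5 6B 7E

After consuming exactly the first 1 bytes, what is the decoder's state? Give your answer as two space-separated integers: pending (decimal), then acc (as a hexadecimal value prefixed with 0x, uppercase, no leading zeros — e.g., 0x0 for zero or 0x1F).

Byte[0]=C7: 2-byte lead. pending=1, acc=0x7

Answer: 1 0x7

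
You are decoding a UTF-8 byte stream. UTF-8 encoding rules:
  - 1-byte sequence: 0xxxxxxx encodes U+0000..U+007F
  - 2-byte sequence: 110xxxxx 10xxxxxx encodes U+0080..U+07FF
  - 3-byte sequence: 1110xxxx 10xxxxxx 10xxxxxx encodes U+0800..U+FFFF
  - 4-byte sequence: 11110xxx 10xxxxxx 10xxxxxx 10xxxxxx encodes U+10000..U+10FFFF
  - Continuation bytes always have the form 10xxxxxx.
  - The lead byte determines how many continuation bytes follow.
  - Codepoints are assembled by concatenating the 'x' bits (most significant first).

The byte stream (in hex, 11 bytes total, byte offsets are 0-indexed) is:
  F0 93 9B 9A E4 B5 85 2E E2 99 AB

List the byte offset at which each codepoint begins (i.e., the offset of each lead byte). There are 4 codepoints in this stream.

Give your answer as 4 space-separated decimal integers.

Answer: 0 4 7 8

Derivation:
Byte[0]=F0: 4-byte lead, need 3 cont bytes. acc=0x0
Byte[1]=93: continuation. acc=(acc<<6)|0x13=0x13
Byte[2]=9B: continuation. acc=(acc<<6)|0x1B=0x4DB
Byte[3]=9A: continuation. acc=(acc<<6)|0x1A=0x136DA
Completed: cp=U+136DA (starts at byte 0)
Byte[4]=E4: 3-byte lead, need 2 cont bytes. acc=0x4
Byte[5]=B5: continuation. acc=(acc<<6)|0x35=0x135
Byte[6]=85: continuation. acc=(acc<<6)|0x05=0x4D45
Completed: cp=U+4D45 (starts at byte 4)
Byte[7]=2E: 1-byte ASCII. cp=U+002E
Byte[8]=E2: 3-byte lead, need 2 cont bytes. acc=0x2
Byte[9]=99: continuation. acc=(acc<<6)|0x19=0x99
Byte[10]=AB: continuation. acc=(acc<<6)|0x2B=0x266B
Completed: cp=U+266B (starts at byte 8)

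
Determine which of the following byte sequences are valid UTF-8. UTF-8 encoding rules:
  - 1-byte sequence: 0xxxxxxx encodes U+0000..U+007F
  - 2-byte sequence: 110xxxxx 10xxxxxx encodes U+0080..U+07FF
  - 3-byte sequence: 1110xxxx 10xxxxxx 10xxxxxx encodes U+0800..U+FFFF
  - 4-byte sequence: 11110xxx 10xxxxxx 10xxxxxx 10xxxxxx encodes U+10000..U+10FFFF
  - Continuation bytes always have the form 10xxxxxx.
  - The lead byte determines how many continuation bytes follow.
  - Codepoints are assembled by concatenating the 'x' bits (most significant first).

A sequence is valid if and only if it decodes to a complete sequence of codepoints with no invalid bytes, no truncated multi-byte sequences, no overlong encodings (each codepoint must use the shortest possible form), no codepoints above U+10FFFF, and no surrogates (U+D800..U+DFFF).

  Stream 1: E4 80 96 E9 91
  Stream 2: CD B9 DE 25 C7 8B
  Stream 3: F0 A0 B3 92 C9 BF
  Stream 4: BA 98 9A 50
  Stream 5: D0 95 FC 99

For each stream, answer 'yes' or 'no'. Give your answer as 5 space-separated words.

Stream 1: error at byte offset 5. INVALID
Stream 2: error at byte offset 3. INVALID
Stream 3: decodes cleanly. VALID
Stream 4: error at byte offset 0. INVALID
Stream 5: error at byte offset 2. INVALID

Answer: no no yes no no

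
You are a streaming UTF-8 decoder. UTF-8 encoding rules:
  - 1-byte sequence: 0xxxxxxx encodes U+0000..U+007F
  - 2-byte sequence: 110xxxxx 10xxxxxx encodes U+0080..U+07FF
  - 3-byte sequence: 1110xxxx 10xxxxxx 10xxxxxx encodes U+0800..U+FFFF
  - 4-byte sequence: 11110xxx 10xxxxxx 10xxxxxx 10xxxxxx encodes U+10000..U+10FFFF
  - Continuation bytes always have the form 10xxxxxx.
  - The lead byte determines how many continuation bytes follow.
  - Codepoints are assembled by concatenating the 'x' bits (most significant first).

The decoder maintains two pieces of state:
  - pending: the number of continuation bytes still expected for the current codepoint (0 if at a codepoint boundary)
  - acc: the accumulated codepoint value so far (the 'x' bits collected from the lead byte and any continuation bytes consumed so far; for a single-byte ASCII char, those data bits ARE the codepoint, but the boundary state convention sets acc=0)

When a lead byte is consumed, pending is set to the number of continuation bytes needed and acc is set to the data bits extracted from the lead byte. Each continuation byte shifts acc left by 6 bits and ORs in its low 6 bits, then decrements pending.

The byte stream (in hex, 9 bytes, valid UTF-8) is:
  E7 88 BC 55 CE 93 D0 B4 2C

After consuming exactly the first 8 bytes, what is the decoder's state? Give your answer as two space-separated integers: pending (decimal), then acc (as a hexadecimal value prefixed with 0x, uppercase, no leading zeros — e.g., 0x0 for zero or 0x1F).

Answer: 0 0x434

Derivation:
Byte[0]=E7: 3-byte lead. pending=2, acc=0x7
Byte[1]=88: continuation. acc=(acc<<6)|0x08=0x1C8, pending=1
Byte[2]=BC: continuation. acc=(acc<<6)|0x3C=0x723C, pending=0
Byte[3]=55: 1-byte. pending=0, acc=0x0
Byte[4]=CE: 2-byte lead. pending=1, acc=0xE
Byte[5]=93: continuation. acc=(acc<<6)|0x13=0x393, pending=0
Byte[6]=D0: 2-byte lead. pending=1, acc=0x10
Byte[7]=B4: continuation. acc=(acc<<6)|0x34=0x434, pending=0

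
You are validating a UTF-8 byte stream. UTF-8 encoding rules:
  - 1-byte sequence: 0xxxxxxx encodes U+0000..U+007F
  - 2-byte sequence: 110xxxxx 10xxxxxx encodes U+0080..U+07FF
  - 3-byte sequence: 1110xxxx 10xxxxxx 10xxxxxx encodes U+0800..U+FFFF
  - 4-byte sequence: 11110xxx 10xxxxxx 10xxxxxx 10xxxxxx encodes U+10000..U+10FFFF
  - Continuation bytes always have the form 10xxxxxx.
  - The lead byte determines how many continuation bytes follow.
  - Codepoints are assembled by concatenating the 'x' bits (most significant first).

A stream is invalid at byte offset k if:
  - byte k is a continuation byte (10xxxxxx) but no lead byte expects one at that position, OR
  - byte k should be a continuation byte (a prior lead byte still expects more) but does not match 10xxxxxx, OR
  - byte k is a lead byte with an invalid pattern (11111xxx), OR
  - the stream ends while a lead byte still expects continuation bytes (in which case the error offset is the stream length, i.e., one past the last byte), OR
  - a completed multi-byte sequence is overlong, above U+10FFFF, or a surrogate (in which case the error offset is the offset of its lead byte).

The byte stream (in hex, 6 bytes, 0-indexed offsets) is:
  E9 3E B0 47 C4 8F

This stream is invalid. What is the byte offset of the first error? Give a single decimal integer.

Byte[0]=E9: 3-byte lead, need 2 cont bytes. acc=0x9
Byte[1]=3E: expected 10xxxxxx continuation. INVALID

Answer: 1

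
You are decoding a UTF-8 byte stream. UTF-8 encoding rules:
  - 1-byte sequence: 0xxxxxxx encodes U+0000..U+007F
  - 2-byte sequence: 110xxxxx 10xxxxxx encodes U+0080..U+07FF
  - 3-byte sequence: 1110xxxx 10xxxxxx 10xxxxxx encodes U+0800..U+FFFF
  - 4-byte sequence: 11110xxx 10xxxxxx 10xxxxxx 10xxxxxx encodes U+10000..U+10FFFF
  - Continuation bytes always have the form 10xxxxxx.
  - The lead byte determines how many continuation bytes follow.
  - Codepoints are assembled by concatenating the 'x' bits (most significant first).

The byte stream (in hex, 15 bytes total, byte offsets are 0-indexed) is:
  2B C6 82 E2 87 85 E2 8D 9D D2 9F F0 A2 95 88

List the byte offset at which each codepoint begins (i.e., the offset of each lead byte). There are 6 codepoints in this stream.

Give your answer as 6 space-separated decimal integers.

Answer: 0 1 3 6 9 11

Derivation:
Byte[0]=2B: 1-byte ASCII. cp=U+002B
Byte[1]=C6: 2-byte lead, need 1 cont bytes. acc=0x6
Byte[2]=82: continuation. acc=(acc<<6)|0x02=0x182
Completed: cp=U+0182 (starts at byte 1)
Byte[3]=E2: 3-byte lead, need 2 cont bytes. acc=0x2
Byte[4]=87: continuation. acc=(acc<<6)|0x07=0x87
Byte[5]=85: continuation. acc=(acc<<6)|0x05=0x21C5
Completed: cp=U+21C5 (starts at byte 3)
Byte[6]=E2: 3-byte lead, need 2 cont bytes. acc=0x2
Byte[7]=8D: continuation. acc=(acc<<6)|0x0D=0x8D
Byte[8]=9D: continuation. acc=(acc<<6)|0x1D=0x235D
Completed: cp=U+235D (starts at byte 6)
Byte[9]=D2: 2-byte lead, need 1 cont bytes. acc=0x12
Byte[10]=9F: continuation. acc=(acc<<6)|0x1F=0x49F
Completed: cp=U+049F (starts at byte 9)
Byte[11]=F0: 4-byte lead, need 3 cont bytes. acc=0x0
Byte[12]=A2: continuation. acc=(acc<<6)|0x22=0x22
Byte[13]=95: continuation. acc=(acc<<6)|0x15=0x895
Byte[14]=88: continuation. acc=(acc<<6)|0x08=0x22548
Completed: cp=U+22548 (starts at byte 11)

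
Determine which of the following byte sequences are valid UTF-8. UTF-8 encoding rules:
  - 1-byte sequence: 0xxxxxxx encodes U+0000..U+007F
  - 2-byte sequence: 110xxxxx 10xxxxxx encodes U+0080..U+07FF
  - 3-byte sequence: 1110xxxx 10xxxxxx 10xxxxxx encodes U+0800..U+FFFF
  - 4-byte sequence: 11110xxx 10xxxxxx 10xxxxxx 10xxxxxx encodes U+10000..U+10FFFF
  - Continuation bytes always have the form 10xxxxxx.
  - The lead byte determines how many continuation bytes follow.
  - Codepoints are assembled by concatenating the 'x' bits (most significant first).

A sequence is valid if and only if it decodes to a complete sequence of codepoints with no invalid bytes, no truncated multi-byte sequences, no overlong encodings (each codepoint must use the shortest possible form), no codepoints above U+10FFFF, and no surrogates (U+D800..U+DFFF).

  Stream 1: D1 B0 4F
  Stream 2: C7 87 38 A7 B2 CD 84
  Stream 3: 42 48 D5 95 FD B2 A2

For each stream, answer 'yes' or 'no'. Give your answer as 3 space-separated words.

Answer: yes no no

Derivation:
Stream 1: decodes cleanly. VALID
Stream 2: error at byte offset 3. INVALID
Stream 3: error at byte offset 4. INVALID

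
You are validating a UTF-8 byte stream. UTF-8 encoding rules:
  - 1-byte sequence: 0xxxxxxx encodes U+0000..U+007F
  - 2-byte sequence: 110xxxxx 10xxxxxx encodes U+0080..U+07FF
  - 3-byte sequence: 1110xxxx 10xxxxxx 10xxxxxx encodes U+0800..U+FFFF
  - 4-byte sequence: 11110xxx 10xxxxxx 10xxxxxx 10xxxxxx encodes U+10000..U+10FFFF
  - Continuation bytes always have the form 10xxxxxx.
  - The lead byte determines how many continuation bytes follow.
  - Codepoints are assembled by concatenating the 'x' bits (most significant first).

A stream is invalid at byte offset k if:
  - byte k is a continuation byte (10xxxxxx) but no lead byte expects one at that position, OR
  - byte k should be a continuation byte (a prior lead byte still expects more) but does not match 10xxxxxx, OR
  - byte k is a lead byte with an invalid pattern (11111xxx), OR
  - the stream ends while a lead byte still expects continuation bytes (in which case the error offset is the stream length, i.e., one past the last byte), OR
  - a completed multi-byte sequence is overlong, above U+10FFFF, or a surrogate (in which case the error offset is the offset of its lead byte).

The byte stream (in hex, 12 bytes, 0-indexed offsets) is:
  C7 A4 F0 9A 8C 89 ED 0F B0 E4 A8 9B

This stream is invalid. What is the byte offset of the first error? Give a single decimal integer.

Answer: 7

Derivation:
Byte[0]=C7: 2-byte lead, need 1 cont bytes. acc=0x7
Byte[1]=A4: continuation. acc=(acc<<6)|0x24=0x1E4
Completed: cp=U+01E4 (starts at byte 0)
Byte[2]=F0: 4-byte lead, need 3 cont bytes. acc=0x0
Byte[3]=9A: continuation. acc=(acc<<6)|0x1A=0x1A
Byte[4]=8C: continuation. acc=(acc<<6)|0x0C=0x68C
Byte[5]=89: continuation. acc=(acc<<6)|0x09=0x1A309
Completed: cp=U+1A309 (starts at byte 2)
Byte[6]=ED: 3-byte lead, need 2 cont bytes. acc=0xD
Byte[7]=0F: expected 10xxxxxx continuation. INVALID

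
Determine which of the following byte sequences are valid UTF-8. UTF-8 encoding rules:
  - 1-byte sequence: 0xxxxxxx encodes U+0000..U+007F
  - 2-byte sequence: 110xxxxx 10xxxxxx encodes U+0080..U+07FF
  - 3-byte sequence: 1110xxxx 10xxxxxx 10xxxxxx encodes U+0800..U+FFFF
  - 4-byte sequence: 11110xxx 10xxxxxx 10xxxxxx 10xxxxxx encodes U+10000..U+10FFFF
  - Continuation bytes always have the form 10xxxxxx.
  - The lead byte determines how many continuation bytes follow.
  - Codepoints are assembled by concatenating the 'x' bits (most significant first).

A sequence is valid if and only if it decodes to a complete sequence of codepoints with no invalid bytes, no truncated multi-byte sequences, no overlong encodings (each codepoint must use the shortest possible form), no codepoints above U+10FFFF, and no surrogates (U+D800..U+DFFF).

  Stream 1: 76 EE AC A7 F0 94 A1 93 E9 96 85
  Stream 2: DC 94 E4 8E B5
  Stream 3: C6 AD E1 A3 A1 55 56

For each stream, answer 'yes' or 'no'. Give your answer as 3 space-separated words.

Answer: yes yes yes

Derivation:
Stream 1: decodes cleanly. VALID
Stream 2: decodes cleanly. VALID
Stream 3: decodes cleanly. VALID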